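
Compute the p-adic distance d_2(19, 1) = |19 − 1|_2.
d_2(19, 1) = 1/2

Step 1 — x − y = 19 − 1 = 18. Step 2 — v_2(18) = 1 (factor: 18 = (2^1 · 9); the sign does not affect v_p). Step 3 — |x − y|_2 = 2^{-1} = 1/2.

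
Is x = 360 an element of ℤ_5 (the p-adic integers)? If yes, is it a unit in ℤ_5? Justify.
x ∈ ℤ_5 but not a unit; v_5(x) = 1 > 0

ℤ_5 = {x ∈ ℚ_5 : v_5(x) ≥ 0} and ℤ_5^× = {x ∈ ℤ_5 : v_5(x) = 0}. Here v_5(360) = v_5(num) − v_5(den) = 1; compare against these criteria.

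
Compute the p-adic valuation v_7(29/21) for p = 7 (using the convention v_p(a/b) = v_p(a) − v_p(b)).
v_7(29/21) = -1

Factor powers of 7 from the numerator and denominator of the reduced fraction: 29 = 7^0 · 29 and 21 = 7^1 · 3. Apply v_p(a/b) = v_p(a) − v_p(b): v_7(29/21) = 0 − 1 = -1.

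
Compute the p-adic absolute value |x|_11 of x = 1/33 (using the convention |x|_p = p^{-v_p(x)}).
|1/33|_11 = 11

Step 1 — compute v_11(x) by factoring powers of 11 out of the numerator and denominator: v_11(1/33) = -1. Step 2 — apply |x|_p = p^{-v_p(x)} = 11^{1} = 11.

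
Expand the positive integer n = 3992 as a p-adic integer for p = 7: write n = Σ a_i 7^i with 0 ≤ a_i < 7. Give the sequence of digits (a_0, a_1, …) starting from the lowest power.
(a_0, a_1, …) = (2, 3, 4, 4, 1)

Repeated division by 7 gives the digits low-to-high: 3992 = 2 + 3·7^1 + 4·7^2 + 4·7^3 + 1·7^4. Digit sequence: (2, 3, 4, 4, 1).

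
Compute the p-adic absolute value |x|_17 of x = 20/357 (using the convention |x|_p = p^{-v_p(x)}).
|20/357|_17 = 17

Step 1 — compute v_17(x) by factoring powers of 17 out of the numerator and denominator: v_17(20/357) = -1. Step 2 — apply |x|_p = p^{-v_p(x)} = 17^{1} = 17.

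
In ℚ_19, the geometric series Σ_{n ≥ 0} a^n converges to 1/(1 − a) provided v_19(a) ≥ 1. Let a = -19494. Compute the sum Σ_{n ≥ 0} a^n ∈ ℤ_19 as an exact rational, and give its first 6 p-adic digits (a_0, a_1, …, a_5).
Σ a^n = 1/(1 − a) = 1/19495;  first 6 digits = (1, 0, 3, 16, 8, 1)

v_19(a) = 2 ≥ 1, so the series converges in ℤ_19 to 1/(1 − a) = 1/(1 − (-19494)) = 1/19495. Expand this rational in ℤ_19: compute digits iteratively via d_i = x_i mod 19, x_{i+1} = (x_i − d_i)/19. The first 6 digits are (1, 0, 3, 16, 8, 1).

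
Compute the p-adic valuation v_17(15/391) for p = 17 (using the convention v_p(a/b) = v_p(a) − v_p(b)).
v_17(15/391) = -1

Factor powers of 17 from the numerator and denominator of the reduced fraction: 15 = 17^0 · 15 and 391 = 17^1 · 23. Apply v_p(a/b) = v_p(a) − v_p(b): v_17(15/391) = 0 − 1 = -1.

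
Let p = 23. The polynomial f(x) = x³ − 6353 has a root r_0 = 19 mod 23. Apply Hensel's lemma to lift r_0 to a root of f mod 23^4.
r_3 = 161640 (mod 279841)

Hensel: r_{i+1} = r_i − f(r_i)/f′(r_i) mod 23^{i+2}, where f′(x) = 3x². Iterate:
  r_0 = 19 (mod 23)
  r_1 = 295 (mod 529)
  r_2 = 3469 (mod 12167)
  r_3 = 161640 (mod 279841)
Final: r = 161640 with f(r) ≡ 0 mod 23^4.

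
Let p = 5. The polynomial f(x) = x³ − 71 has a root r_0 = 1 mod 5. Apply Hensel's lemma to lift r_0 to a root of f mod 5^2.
r_1 = 16 (mod 25)

Hensel: r_{i+1} = r_i − f(r_i)/f′(r_i) mod 5^{i+2}, where f′(x) = 3x². Iterate:
  r_0 = 1 (mod 5)
  r_1 = 16 (mod 25)
Final: r = 16 with f(r) ≡ 0 mod 5^2.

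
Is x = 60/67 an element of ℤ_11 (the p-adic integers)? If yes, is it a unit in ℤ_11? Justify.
x ∈ ℤ_11^× (unit); v_11(x) = 0

ℤ_11 = {x ∈ ℚ_11 : v_11(x) ≥ 0} and ℤ_11^× = {x ∈ ℤ_11 : v_11(x) = 0}. Here v_11(60/67) = v_11(num) − v_11(den) = 0; compare against these criteria.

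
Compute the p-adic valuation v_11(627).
v_11(627) = 1

v_11(n) is the largest exponent k such that 11^k divides n. Factor out: 627 = 11^1 · 57. (Sign doesn't affect v_p.) So v_11(627) = 1.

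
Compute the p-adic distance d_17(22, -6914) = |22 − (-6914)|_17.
d_17(22, -6914) = 1/289

Step 1 — x − y = 22 − (-6914) = 6936. Step 2 — v_17(6936) = 2 (factor: 6936 = (17^2 · 24); the sign does not affect v_p). Step 3 — |x − y|_17 = 17^{-2} = 1/289.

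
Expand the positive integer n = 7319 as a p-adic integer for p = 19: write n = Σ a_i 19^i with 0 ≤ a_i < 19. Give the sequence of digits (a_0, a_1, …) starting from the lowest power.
(a_0, a_1, …) = (4, 5, 1, 1)

Repeated division by 19 gives the digits low-to-high: 7319 = 4 + 5·19^1 + 1·19^2 + 1·19^3. Digit sequence: (4, 5, 1, 1).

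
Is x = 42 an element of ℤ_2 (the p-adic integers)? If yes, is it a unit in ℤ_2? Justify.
x ∈ ℤ_2 but not a unit; v_2(x) = 1 > 0

ℤ_2 = {x ∈ ℚ_2 : v_2(x) ≥ 0} and ℤ_2^× = {x ∈ ℤ_2 : v_2(x) = 0}. Here v_2(42) = v_2(num) − v_2(den) = 1; compare against these criteria.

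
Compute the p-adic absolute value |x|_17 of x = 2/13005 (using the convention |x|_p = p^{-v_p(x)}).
|2/13005|_17 = 289

Step 1 — compute v_17(x) by factoring powers of 17 out of the numerator and denominator: v_17(2/13005) = -2. Step 2 — apply |x|_p = p^{-v_p(x)} = 17^{2} = 289.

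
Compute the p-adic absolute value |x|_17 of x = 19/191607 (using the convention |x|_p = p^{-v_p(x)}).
|19/191607|_17 = 4913

Step 1 — compute v_17(x) by factoring powers of 17 out of the numerator and denominator: v_17(19/191607) = -3. Step 2 — apply |x|_p = p^{-v_p(x)} = 17^{3} = 4913.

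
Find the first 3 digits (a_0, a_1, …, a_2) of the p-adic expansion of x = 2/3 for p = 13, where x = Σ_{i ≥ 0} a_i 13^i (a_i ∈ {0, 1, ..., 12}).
(a_0, …, a_2) = (5, 4, 4)

v_13(2/3) = 0 (numerator and denominator both coprime to 13), so x ∈ ℤ_13^×. Compute digits iteratively via a_i = x_i mod 13, x_{i+1} = (x_i − a_i)/13, with x_0 = x:
  x_0 = 2/3;  a_0 = 5;  x_1 = (x_0 − 5)/13 = -1/3
  x_1 = -1/3;  a_1 = 4;  x_2 = (x_1 − 4)/13 = -1/3
  x_2 = -1/3;  a_2 = 4;  x_3 = (x_2 − 4)/13 = -1/3
Digits: (5, 4, 4).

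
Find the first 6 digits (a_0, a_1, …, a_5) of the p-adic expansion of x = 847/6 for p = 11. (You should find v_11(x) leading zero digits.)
(a_0, …, a_5) = (0, 0, 3, 9, 1, 9)

v_11(847/6) = 2, so a_0 = ... = a_1 = 0. Factor out: x = 11^2 · u with u = 7/6 a unit in ℤ_11. Expand u iteratively via a_{v+i} = u_i mod 11, u_{i+1} = (u_i − a_{v+i})/11:
  u_0 = 7/6;  a_2 = 3;  u_1 = (u_0 − 3)/11 = -1/6
  u_1 = -1/6;  a_3 = 9;  u_2 = (u_1 − 9)/11 = -5/6
  u_2 = -5/6;  a_4 = 1;  u_3 = (u_2 − 1)/11 = -1/6
  u_3 = -1/6;  a_5 = 9;  u_4 = (u_3 − 9)/11 = -5/6
Digits: (0, 0, 3, 9, 1, 9).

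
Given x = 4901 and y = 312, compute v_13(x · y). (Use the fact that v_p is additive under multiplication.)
v_13(1529112) = 3

v_p(x) = 2 (factor: 4901 = 13^2 · 29); v_p(y) = 1 (factor: 312 = 13^1 · 24). Additivity: v_p(xy) = v_p(x) + v_p(y) = 2 + 1 = 3. (Direct check: xy = 1529112 = 13^3 · (696).)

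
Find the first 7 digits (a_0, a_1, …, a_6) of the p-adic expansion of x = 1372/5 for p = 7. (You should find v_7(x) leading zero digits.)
(a_0, …, a_6) = (0, 0, 0, 5, 5, 2, 1)

v_7(1372/5) = 3, so a_0 = ... = a_2 = 0. Factor out: x = 7^3 · u with u = 4/5 a unit in ℤ_7. Expand u iteratively via a_{v+i} = u_i mod 7, u_{i+1} = (u_i − a_{v+i})/7:
  u_0 = 4/5;  a_3 = 5;  u_1 = (u_0 − 5)/7 = -3/5
  u_1 = -3/5;  a_4 = 5;  u_2 = (u_1 − 5)/7 = -4/5
  u_2 = -4/5;  a_5 = 2;  u_3 = (u_2 − 2)/7 = -2/5
  u_3 = -2/5;  a_6 = 1;  u_4 = (u_3 − 1)/7 = -1/5
Digits: (0, 0, 0, 5, 5, 2, 1).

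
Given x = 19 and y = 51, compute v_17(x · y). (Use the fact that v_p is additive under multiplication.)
v_17(969) = 1

v_p(x) = 0 (factor: 19 = 17^0 · 19); v_p(y) = 1 (factor: 51 = 17^1 · 3). Additivity: v_p(xy) = v_p(x) + v_p(y) = 0 + 1 = 1. (Direct check: xy = 969 = 17^1 · (57).)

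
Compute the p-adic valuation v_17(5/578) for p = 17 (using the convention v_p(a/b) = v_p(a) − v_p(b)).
v_17(5/578) = -2

Factor powers of 17 from the numerator and denominator of the reduced fraction: 5 = 17^0 · 5 and 578 = 17^2 · 2. Apply v_p(a/b) = v_p(a) − v_p(b): v_17(5/578) = 0 − 2 = -2.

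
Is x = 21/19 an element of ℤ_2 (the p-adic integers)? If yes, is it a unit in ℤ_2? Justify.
x ∈ ℤ_2^× (unit); v_2(x) = 0

ℤ_2 = {x ∈ ℚ_2 : v_2(x) ≥ 0} and ℤ_2^× = {x ∈ ℤ_2 : v_2(x) = 0}. Here v_2(21/19) = v_2(num) − v_2(den) = 0; compare against these criteria.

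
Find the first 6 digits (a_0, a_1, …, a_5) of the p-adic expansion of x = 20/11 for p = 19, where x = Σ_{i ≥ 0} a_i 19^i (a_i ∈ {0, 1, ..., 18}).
(a_0, …, a_5) = (7, 17, 6, 10, 15, 13)

v_19(20/11) = 0 (numerator and denominator both coprime to 19), so x ∈ ℤ_19^×. Compute digits iteratively via a_i = x_i mod 19, x_{i+1} = (x_i − a_i)/19, with x_0 = x:
  x_0 = 20/11;  a_0 = 7;  x_1 = (x_0 − 7)/19 = -3/11
  x_1 = -3/11;  a_1 = 17;  x_2 = (x_1 − 17)/19 = -10/11
  x_2 = -10/11;  a_2 = 6;  x_3 = (x_2 − 6)/19 = -4/11
  x_3 = -4/11;  a_3 = 10;  x_4 = (x_3 − 10)/19 = -6/11
  x_4 = -6/11;  a_4 = 15;  x_5 = (x_4 − 15)/19 = -9/11
  x_5 = -9/11;  a_5 = 13;  x_6 = (x_5 − 13)/19 = -8/11
Digits: (7, 17, 6, 10, 15, 13).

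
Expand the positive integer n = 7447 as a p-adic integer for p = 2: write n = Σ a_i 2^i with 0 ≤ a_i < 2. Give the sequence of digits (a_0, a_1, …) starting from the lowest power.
(a_0, a_1, …) = (1, 1, 1, 0, 1, 0, 0, 0, 1, 0, 1, 1, 1)

Repeated division by 2 gives the digits low-to-high: 7447 = 1 + 1·2^1 + 1·2^2 + 1·2^4 + 1·2^8 + 1·2^10 + 1·2^11 + 1·2^12. Digit sequence: (1, 1, 1, 0, 1, 0, 0, 0, 1, 0, 1, 1, 1).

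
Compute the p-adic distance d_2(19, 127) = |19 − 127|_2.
d_2(19, 127) = 1/4

Step 1 — x − y = 19 − 127 = -108. Step 2 — v_2(-108) = 2 (factor: -108 = −(2^2 · 27); the sign does not affect v_p). Step 3 — |x − y|_2 = 2^{-2} = 1/4.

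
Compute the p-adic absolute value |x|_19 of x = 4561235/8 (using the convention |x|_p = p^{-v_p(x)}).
|4561235/8|_19 = 1/130321

Step 1 — compute v_19(x) by factoring powers of 19 out of the numerator and denominator: v_19(4561235/8) = 4. Step 2 — apply |x|_p = p^{-v_p(x)} = 19^{-4} = 1/130321.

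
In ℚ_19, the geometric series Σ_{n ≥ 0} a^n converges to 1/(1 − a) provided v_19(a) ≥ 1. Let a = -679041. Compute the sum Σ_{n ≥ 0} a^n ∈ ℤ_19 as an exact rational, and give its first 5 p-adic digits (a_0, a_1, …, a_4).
Σ a^n = 1/(1 − a) = 1/679042;  first 5 digits = (1, 0, 0, 15, 13)

v_19(a) = 3 ≥ 1, so the series converges in ℤ_19 to 1/(1 − a) = 1/(1 − (-679041)) = 1/679042. Expand this rational in ℤ_19: compute digits iteratively via d_i = x_i mod 19, x_{i+1} = (x_i − d_i)/19. The first 5 digits are (1, 0, 0, 15, 13).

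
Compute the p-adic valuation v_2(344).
v_2(344) = 3

v_2(n) is the largest exponent k such that 2^k divides n. Factor out: 344 = 2^3 · 43. (Sign doesn't affect v_p.) So v_2(344) = 3.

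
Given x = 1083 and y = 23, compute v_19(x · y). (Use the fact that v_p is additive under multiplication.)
v_19(24909) = 2

v_p(x) = 2 (factor: 1083 = 19^2 · 3); v_p(y) = 0 (factor: 23 = 19^0 · 23). Additivity: v_p(xy) = v_p(x) + v_p(y) = 2 + 0 = 2. (Direct check: xy = 24909 = 19^2 · (69).)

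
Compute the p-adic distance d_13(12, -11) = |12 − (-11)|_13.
d_13(12, -11) = 1

Step 1 — x − y = 12 − (-11) = 23. Step 2 — v_13(23) = 0 (factor: 23 = (13^0 · 23); the sign does not affect v_p). Step 3 — |x − y|_13 = 13^{0} = 1.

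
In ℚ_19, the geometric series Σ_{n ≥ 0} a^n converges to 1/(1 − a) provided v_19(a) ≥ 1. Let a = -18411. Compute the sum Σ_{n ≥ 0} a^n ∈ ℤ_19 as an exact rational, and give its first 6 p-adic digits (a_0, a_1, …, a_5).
Σ a^n = 1/(1 − a) = 1/18412;  first 6 digits = (1, 0, 6, 16, 16, 3)

v_19(a) = 2 ≥ 1, so the series converges in ℤ_19 to 1/(1 − a) = 1/(1 − (-18411)) = 1/18412. Expand this rational in ℤ_19: compute digits iteratively via d_i = x_i mod 19, x_{i+1} = (x_i − d_i)/19. The first 6 digits are (1, 0, 6, 16, 16, 3).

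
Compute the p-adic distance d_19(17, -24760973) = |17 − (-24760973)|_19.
d_19(17, -24760973) = 1/2476099

Step 1 — x − y = 17 − (-24760973) = 24760990. Step 2 — v_19(24760990) = 5 (factor: 24760990 = (19^5 · 10); the sign does not affect v_p). Step 3 — |x − y|_19 = 19^{-5} = 1/2476099.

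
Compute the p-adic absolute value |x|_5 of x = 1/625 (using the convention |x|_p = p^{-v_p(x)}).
|1/625|_5 = 625

Step 1 — compute v_5(x) by factoring powers of 5 out of the numerator and denominator: v_5(1/625) = -4. Step 2 — apply |x|_p = p^{-v_p(x)} = 5^{4} = 625.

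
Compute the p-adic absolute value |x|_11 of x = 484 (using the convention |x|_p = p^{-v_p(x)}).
|484|_11 = 1/121

Step 1 — compute v_11(x) by factoring powers of 11 out of the numerator and denominator: v_11(484) = 2. Step 2 — apply |x|_p = p^{-v_p(x)} = 11^{-2} = 1/121.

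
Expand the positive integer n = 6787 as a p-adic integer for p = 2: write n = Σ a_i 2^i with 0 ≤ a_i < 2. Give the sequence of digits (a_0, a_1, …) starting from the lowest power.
(a_0, a_1, …) = (1, 1, 0, 0, 0, 0, 0, 1, 0, 1, 0, 1, 1)

Repeated division by 2 gives the digits low-to-high: 6787 = 1 + 1·2^1 + 1·2^7 + 1·2^9 + 1·2^11 + 1·2^12. Digit sequence: (1, 1, 0, 0, 0, 0, 0, 1, 0, 1, 0, 1, 1).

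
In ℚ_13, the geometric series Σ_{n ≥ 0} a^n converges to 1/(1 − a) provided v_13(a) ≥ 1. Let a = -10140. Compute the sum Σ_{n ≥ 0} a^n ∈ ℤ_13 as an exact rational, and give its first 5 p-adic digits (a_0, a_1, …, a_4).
Σ a^n = 1/(1 − a) = 1/10141;  first 5 digits = (1, 0, 5, 8, 11)

v_13(a) = 2 ≥ 1, so the series converges in ℤ_13 to 1/(1 − a) = 1/(1 − (-10140)) = 1/10141. Expand this rational in ℤ_13: compute digits iteratively via d_i = x_i mod 13, x_{i+1} = (x_i − d_i)/13. The first 5 digits are (1, 0, 5, 8, 11).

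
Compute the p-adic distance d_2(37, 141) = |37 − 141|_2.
d_2(37, 141) = 1/8

Step 1 — x − y = 37 − 141 = -104. Step 2 — v_2(-104) = 3 (factor: -104 = −(2^3 · 13); the sign does not affect v_p). Step 3 — |x − y|_2 = 2^{-3} = 1/8.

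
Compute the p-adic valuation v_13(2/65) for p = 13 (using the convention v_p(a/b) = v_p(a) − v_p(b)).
v_13(2/65) = -1

Factor powers of 13 from the numerator and denominator of the reduced fraction: 2 = 13^0 · 2 and 65 = 13^1 · 5. Apply v_p(a/b) = v_p(a) − v_p(b): v_13(2/65) = 0 − 1 = -1.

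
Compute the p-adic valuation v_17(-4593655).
v_17(-4593655) = 4

v_17(n) is the largest exponent k such that 17^k divides n. Factor out: -4593655 = -17^4 · 55. (Sign doesn't affect v_p.) So v_17(-4593655) = 4.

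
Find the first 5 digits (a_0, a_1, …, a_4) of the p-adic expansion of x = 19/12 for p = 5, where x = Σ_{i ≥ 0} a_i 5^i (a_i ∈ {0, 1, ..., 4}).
(a_0, …, a_4) = (2, 2, 0, 2, 0)

v_5(19/12) = 0 (numerator and denominator both coprime to 5), so x ∈ ℤ_5^×. Compute digits iteratively via a_i = x_i mod 5, x_{i+1} = (x_i − a_i)/5, with x_0 = x:
  x_0 = 19/12;  a_0 = 2;  x_1 = (x_0 − 2)/5 = -1/12
  x_1 = -1/12;  a_1 = 2;  x_2 = (x_1 − 2)/5 = -5/12
  x_2 = -5/12;  a_2 = 0;  x_3 = (x_2 − 0)/5 = -1/12
  x_3 = -1/12;  a_3 = 2;  x_4 = (x_3 − 2)/5 = -5/12
  x_4 = -5/12;  a_4 = 0;  x_5 = (x_4 − 0)/5 = -1/12
Digits: (2, 2, 0, 2, 0).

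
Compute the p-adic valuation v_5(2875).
v_5(2875) = 3

v_5(n) is the largest exponent k such that 5^k divides n. Factor out: 2875 = 5^3 · 23. (Sign doesn't affect v_p.) So v_5(2875) = 3.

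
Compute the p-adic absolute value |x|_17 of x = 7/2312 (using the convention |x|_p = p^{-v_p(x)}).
|7/2312|_17 = 289

Step 1 — compute v_17(x) by factoring powers of 17 out of the numerator and denominator: v_17(7/2312) = -2. Step 2 — apply |x|_p = p^{-v_p(x)} = 17^{2} = 289.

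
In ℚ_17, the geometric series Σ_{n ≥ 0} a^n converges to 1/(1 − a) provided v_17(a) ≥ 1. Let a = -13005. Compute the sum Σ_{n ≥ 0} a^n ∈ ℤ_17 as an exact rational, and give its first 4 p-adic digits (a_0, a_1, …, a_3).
Σ a^n = 1/(1 − a) = 1/13006;  first 4 digits = (1, 0, 6, 14)

v_17(a) = 2 ≥ 1, so the series converges in ℤ_17 to 1/(1 − a) = 1/(1 − (-13005)) = 1/13006. Expand this rational in ℤ_17: compute digits iteratively via d_i = x_i mod 17, x_{i+1} = (x_i − d_i)/17. The first 4 digits are (1, 0, 6, 14).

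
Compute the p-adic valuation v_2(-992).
v_2(-992) = 5

v_2(n) is the largest exponent k such that 2^k divides n. Factor out: -992 = -2^5 · 31. (Sign doesn't affect v_p.) So v_2(-992) = 5.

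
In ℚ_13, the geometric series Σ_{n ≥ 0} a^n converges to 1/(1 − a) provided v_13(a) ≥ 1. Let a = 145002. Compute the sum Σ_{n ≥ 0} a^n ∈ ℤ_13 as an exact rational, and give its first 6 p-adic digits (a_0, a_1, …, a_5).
Σ a^n = 1/(1 − a) = -1/145001;  first 6 digits = (1, 0, 0, 1, 5, 0)

v_13(a) = 3 ≥ 1, so the series converges in ℤ_13 to 1/(1 − a) = 1/(1 − 145002) = -1/145001. Expand this rational in ℤ_13: compute digits iteratively via d_i = x_i mod 13, x_{i+1} = (x_i − d_i)/13. The first 6 digits are (1, 0, 0, 1, 5, 0).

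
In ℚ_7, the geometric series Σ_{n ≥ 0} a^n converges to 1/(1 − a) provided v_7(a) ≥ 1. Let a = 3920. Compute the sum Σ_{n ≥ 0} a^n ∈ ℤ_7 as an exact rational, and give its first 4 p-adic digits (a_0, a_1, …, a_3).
Σ a^n = 1/(1 − a) = -1/3919;  first 4 digits = (1, 0, 3, 4)

v_7(a) = 2 ≥ 1, so the series converges in ℤ_7 to 1/(1 − a) = 1/(1 − 3920) = -1/3919. Expand this rational in ℤ_7: compute digits iteratively via d_i = x_i mod 7, x_{i+1} = (x_i − d_i)/7. The first 4 digits are (1, 0, 3, 4).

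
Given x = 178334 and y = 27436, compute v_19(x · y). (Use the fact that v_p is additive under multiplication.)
v_19(4892771624) = 6

v_p(x) = 3 (factor: 178334 = 19^3 · 26); v_p(y) = 3 (factor: 27436 = 19^3 · 4). Additivity: v_p(xy) = v_p(x) + v_p(y) = 3 + 3 = 6. (Direct check: xy = 4892771624 = 19^6 · (104).)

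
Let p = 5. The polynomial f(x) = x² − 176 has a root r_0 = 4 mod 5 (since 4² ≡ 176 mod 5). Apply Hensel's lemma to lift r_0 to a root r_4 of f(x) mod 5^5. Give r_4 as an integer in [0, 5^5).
r_4 = 224 (mod 3125)

Hensel's recurrence: r_{i+1} = r_i − f(r_i)·(f′(r_i))^{-1} mod 5^{i+2}, with f′(x) = 2x. Iterate:
  r_0 = 4 (mod 5)
  r_1 = 24 (mod 25)
  r_2 = 99 (mod 125)
  r_3 = 224 (mod 625)
  r_4 = 224 (mod 3125)
Final: r_4 = 224, and one checks f(r_4) ≡ 0 mod 5^5.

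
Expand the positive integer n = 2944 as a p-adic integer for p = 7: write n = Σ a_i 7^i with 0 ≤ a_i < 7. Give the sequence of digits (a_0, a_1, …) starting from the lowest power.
(a_0, a_1, …) = (4, 0, 4, 1, 1)

Repeated division by 7 gives the digits low-to-high: 2944 = 4 + 4·7^2 + 1·7^3 + 1·7^4. Digit sequence: (4, 0, 4, 1, 1).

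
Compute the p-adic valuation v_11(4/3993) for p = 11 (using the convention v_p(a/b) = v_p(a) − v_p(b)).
v_11(4/3993) = -3

Factor powers of 11 from the numerator and denominator of the reduced fraction: 4 = 11^0 · 4 and 3993 = 11^3 · 3. Apply v_p(a/b) = v_p(a) − v_p(b): v_11(4/3993) = 0 − 3 = -3.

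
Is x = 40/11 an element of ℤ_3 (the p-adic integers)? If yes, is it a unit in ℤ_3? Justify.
x ∈ ℤ_3^× (unit); v_3(x) = 0

ℤ_3 = {x ∈ ℚ_3 : v_3(x) ≥ 0} and ℤ_3^× = {x ∈ ℤ_3 : v_3(x) = 0}. Here v_3(40/11) = v_3(num) − v_3(den) = 0; compare against these criteria.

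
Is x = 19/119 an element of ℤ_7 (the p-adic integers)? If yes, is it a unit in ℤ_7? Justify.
x ∉ ℤ_7 (v_7(x) = -1 < 0)

ℤ_7 = {x ∈ ℚ_7 : v_7(x) ≥ 0} and ℤ_7^× = {x ∈ ℤ_7 : v_7(x) = 0}. Here v_7(19/119) = v_7(num) − v_7(den) = -1; compare against these criteria.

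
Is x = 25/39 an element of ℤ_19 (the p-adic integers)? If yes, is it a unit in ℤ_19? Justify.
x ∈ ℤ_19^× (unit); v_19(x) = 0

ℤ_19 = {x ∈ ℚ_19 : v_19(x) ≥ 0} and ℤ_19^× = {x ∈ ℤ_19 : v_19(x) = 0}. Here v_19(25/39) = v_19(num) − v_19(den) = 0; compare against these criteria.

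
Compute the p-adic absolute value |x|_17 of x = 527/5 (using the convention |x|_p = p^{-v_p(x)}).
|527/5|_17 = 1/17

Step 1 — compute v_17(x) by factoring powers of 17 out of the numerator and denominator: v_17(527/5) = 1. Step 2 — apply |x|_p = p^{-v_p(x)} = 17^{-1} = 1/17.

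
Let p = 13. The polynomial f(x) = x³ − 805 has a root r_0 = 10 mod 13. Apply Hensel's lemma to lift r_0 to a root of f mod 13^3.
r_2 = 491 (mod 2197)

Hensel: r_{i+1} = r_i − f(r_i)/f′(r_i) mod 13^{i+2}, where f′(x) = 3x². Iterate:
  r_0 = 10 (mod 13)
  r_1 = 153 (mod 169)
  r_2 = 491 (mod 2197)
Final: r = 491 with f(r) ≡ 0 mod 13^3.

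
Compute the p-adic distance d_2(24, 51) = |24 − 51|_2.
d_2(24, 51) = 1

Step 1 — x − y = 24 − 51 = -27. Step 2 — v_2(-27) = 0 (factor: -27 = −(2^0 · 27); the sign does not affect v_p). Step 3 — |x − y|_2 = 2^{0} = 1.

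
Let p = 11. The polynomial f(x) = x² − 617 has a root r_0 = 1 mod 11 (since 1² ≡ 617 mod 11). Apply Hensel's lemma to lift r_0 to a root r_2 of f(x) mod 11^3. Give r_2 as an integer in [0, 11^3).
r_2 = 793 (mod 1331)

Hensel's recurrence: r_{i+1} = r_i − f(r_i)·(f′(r_i))^{-1} mod 11^{i+2}, with f′(x) = 2x. Iterate:
  r_0 = 1 (mod 11)
  r_1 = 67 (mod 121)
  r_2 = 793 (mod 1331)
Final: r_2 = 793, and one checks f(r_2) ≡ 0 mod 11^3.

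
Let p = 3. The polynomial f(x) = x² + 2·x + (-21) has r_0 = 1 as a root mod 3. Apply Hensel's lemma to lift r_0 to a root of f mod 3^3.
r_2 = 19 (mod 27)

Hensel: r_{i+1} = r_i − f(r_i)·(f′(r_i))^{-1} mod 3^{i+2}, f′(x) = 2x + 2. Iterate:
  r_0 = 1 (mod 3)
  r_1 = 1 (mod 9)
  r_2 = 19 (mod 27)
Final: r = 19 satisfies f(r) ≡ 0 mod 3^3.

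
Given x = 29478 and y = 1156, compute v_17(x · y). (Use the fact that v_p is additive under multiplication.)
v_17(34076568) = 5

v_p(x) = 3 (factor: 29478 = 17^3 · 6); v_p(y) = 2 (factor: 1156 = 17^2 · 4). Additivity: v_p(xy) = v_p(x) + v_p(y) = 3 + 2 = 5. (Direct check: xy = 34076568 = 17^5 · (24).)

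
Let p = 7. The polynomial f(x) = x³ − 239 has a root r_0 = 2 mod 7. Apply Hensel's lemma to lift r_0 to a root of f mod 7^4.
r_3 = 254 (mod 2401)

Hensel: r_{i+1} = r_i − f(r_i)/f′(r_i) mod 7^{i+2}, where f′(x) = 3x². Iterate:
  r_0 = 2 (mod 7)
  r_1 = 9 (mod 49)
  r_2 = 254 (mod 343)
  r_3 = 254 (mod 2401)
Final: r = 254 with f(r) ≡ 0 mod 7^4.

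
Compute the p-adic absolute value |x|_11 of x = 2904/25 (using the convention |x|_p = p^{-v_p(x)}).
|2904/25|_11 = 1/121

Step 1 — compute v_11(x) by factoring powers of 11 out of the numerator and denominator: v_11(2904/25) = 2. Step 2 — apply |x|_p = p^{-v_p(x)} = 11^{-2} = 1/121.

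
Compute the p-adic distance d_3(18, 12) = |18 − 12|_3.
d_3(18, 12) = 1/3

Step 1 — x − y = 18 − 12 = 6. Step 2 — v_3(6) = 1 (factor: 6 = (3^1 · 2); the sign does not affect v_p). Step 3 — |x − y|_3 = 3^{-1} = 1/3.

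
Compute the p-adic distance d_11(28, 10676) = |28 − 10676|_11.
d_11(28, 10676) = 1/1331

Step 1 — x − y = 28 − 10676 = -10648. Step 2 — v_11(-10648) = 3 (factor: -10648 = −(11^3 · 8); the sign does not affect v_p). Step 3 — |x − y|_11 = 11^{-3} = 1/1331.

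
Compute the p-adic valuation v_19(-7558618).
v_19(-7558618) = 4

v_19(n) is the largest exponent k such that 19^k divides n. Factor out: -7558618 = -19^4 · 58. (Sign doesn't affect v_p.) So v_19(-7558618) = 4.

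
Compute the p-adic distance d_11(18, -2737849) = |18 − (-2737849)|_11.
d_11(18, -2737849) = 1/161051

Step 1 — x − y = 18 − (-2737849) = 2737867. Step 2 — v_11(2737867) = 5 (factor: 2737867 = (11^5 · 17); the sign does not affect v_p). Step 3 — |x − y|_11 = 11^{-5} = 1/161051.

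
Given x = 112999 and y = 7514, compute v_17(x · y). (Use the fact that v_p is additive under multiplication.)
v_17(849074486) = 5

v_p(x) = 3 (factor: 112999 = 17^3 · 23); v_p(y) = 2 (factor: 7514 = 17^2 · 26). Additivity: v_p(xy) = v_p(x) + v_p(y) = 3 + 2 = 5. (Direct check: xy = 849074486 = 17^5 · (598).)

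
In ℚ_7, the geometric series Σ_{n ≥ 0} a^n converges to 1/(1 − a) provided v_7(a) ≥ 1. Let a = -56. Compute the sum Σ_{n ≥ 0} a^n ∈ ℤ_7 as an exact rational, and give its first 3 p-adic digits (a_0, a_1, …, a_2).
Σ a^n = 1/(1 − a) = 1/57;  first 3 digits = (1, 6, 6)

v_7(a) = 1 ≥ 1, so the series converges in ℤ_7 to 1/(1 − a) = 1/(1 − (-56)) = 1/57. Expand this rational in ℤ_7: compute digits iteratively via d_i = x_i mod 7, x_{i+1} = (x_i − d_i)/7. The first 3 digits are (1, 6, 6).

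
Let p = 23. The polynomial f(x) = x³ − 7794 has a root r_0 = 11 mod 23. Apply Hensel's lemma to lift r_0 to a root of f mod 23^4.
r_3 = 268191 (mod 279841)

Hensel: r_{i+1} = r_i − f(r_i)/f′(r_i) mod 23^{i+2}, where f′(x) = 3x². Iterate:
  r_0 = 11 (mod 23)
  r_1 = 517 (mod 529)
  r_2 = 517 (mod 12167)
  r_3 = 268191 (mod 279841)
Final: r = 268191 with f(r) ≡ 0 mod 23^4.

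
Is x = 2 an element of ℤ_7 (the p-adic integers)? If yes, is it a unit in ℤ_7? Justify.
x ∈ ℤ_7^× (unit); v_7(x) = 0

ℤ_7 = {x ∈ ℚ_7 : v_7(x) ≥ 0} and ℤ_7^× = {x ∈ ℤ_7 : v_7(x) = 0}. Here v_7(2) = v_7(num) − v_7(den) = 0; compare against these criteria.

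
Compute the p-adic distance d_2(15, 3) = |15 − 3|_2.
d_2(15, 3) = 1/4

Step 1 — x − y = 15 − 3 = 12. Step 2 — v_2(12) = 2 (factor: 12 = (2^2 · 3); the sign does not affect v_p). Step 3 — |x − y|_2 = 2^{-2} = 1/4.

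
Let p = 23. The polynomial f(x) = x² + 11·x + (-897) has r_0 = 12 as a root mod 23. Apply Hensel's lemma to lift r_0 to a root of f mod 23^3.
r_2 = 6015 (mod 12167)

Hensel: r_{i+1} = r_i − f(r_i)·(f′(r_i))^{-1} mod 23^{i+2}, f′(x) = 2x + 11. Iterate:
  r_0 = 12 (mod 23)
  r_1 = 196 (mod 529)
  r_2 = 6015 (mod 12167)
Final: r = 6015 satisfies f(r) ≡ 0 mod 23^3.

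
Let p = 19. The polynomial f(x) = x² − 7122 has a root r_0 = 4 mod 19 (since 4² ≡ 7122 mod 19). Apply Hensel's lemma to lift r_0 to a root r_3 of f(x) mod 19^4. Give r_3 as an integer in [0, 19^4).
r_3 = 63616 (mod 130321)

Hensel's recurrence: r_{i+1} = r_i − f(r_i)·(f′(r_i))^{-1} mod 19^{i+2}, with f′(x) = 2x. Iterate:
  r_0 = 4 (mod 19)
  r_1 = 80 (mod 361)
  r_2 = 1885 (mod 6859)
  r_3 = 63616 (mod 130321)
Final: r_3 = 63616, and one checks f(r_3) ≡ 0 mod 19^4.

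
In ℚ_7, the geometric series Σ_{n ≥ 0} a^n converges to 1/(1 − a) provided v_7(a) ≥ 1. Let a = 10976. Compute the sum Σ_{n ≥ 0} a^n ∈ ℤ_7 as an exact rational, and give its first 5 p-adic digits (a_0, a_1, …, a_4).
Σ a^n = 1/(1 − a) = -1/10975;  first 5 digits = (1, 0, 0, 4, 4)

v_7(a) = 3 ≥ 1, so the series converges in ℤ_7 to 1/(1 − a) = 1/(1 − 10976) = -1/10975. Expand this rational in ℤ_7: compute digits iteratively via d_i = x_i mod 7, x_{i+1} = (x_i − d_i)/7. The first 5 digits are (1, 0, 0, 4, 4).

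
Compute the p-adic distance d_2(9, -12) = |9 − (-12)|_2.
d_2(9, -12) = 1

Step 1 — x − y = 9 − (-12) = 21. Step 2 — v_2(21) = 0 (factor: 21 = (2^0 · 21); the sign does not affect v_p). Step 3 — |x − y|_2 = 2^{0} = 1.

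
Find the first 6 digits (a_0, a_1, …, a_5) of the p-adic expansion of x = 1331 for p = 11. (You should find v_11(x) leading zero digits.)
(a_0, …, a_5) = (0, 0, 0, 1, 0, 0)

v_11(1331) = 3, so a_0 = ... = a_2 = 0. Factor out: x = 11^3 · u with u = 1 a unit in ℤ_11. Expand u iteratively via a_{v+i} = u_i mod 11, u_{i+1} = (u_i − a_{v+i})/11:
  u_0 = 1;  a_3 = 1;  u_1 = (u_0 − 1)/11 = 0
  u_1 = 0;  a_4 = 0;  u_2 = (u_1 − 0)/11 = 0
  u_2 = 0;  a_5 = 0;  u_3 = (u_2 − 0)/11 = 0
Digits: (0, 0, 0, 1, 0, 0).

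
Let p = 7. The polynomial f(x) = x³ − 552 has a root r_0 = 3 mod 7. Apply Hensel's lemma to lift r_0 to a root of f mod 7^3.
r_2 = 262 (mod 343)

Hensel: r_{i+1} = r_i − f(r_i)/f′(r_i) mod 7^{i+2}, where f′(x) = 3x². Iterate:
  r_0 = 3 (mod 7)
  r_1 = 17 (mod 49)
  r_2 = 262 (mod 343)
Final: r = 262 with f(r) ≡ 0 mod 7^3.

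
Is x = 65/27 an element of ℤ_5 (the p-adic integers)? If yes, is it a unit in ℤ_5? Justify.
x ∈ ℤ_5 but not a unit; v_5(x) = 1 > 0

ℤ_5 = {x ∈ ℚ_5 : v_5(x) ≥ 0} and ℤ_5^× = {x ∈ ℤ_5 : v_5(x) = 0}. Here v_5(65/27) = v_5(num) − v_5(den) = 1; compare against these criteria.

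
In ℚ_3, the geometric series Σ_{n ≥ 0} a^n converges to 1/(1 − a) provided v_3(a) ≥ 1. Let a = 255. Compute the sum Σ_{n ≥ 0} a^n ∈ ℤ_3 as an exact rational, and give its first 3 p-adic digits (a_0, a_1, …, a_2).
Σ a^n = 1/(1 − a) = -1/254;  first 3 digits = (1, 1, 2)

v_3(a) = 1 ≥ 1, so the series converges in ℤ_3 to 1/(1 − a) = 1/(1 − 255) = -1/254. Expand this rational in ℤ_3: compute digits iteratively via d_i = x_i mod 3, x_{i+1} = (x_i − d_i)/3. The first 3 digits are (1, 1, 2).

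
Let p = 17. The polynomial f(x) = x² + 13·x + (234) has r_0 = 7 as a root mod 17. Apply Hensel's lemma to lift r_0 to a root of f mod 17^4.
r_3 = 14593 (mod 83521)

Hensel: r_{i+1} = r_i − f(r_i)·(f′(r_i))^{-1} mod 17^{i+2}, f′(x) = 2x + 13. Iterate:
  r_0 = 7 (mod 17)
  r_1 = 143 (mod 289)
  r_2 = 4767 (mod 4913)
  r_3 = 14593 (mod 83521)
Final: r = 14593 satisfies f(r) ≡ 0 mod 17^4.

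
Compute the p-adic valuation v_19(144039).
v_19(144039) = 3

v_19(n) is the largest exponent k such that 19^k divides n. Factor out: 144039 = 19^3 · 21. (Sign doesn't affect v_p.) So v_19(144039) = 3.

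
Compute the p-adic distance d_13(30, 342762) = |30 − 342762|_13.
d_13(30, 342762) = 1/28561

Step 1 — x − y = 30 − 342762 = -342732. Step 2 — v_13(-342732) = 4 (factor: -342732 = −(13^4 · 12); the sign does not affect v_p). Step 3 — |x − y|_13 = 13^{-4} = 1/28561.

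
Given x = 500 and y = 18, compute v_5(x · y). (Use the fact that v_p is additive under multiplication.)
v_5(9000) = 3

v_p(x) = 3 (factor: 500 = 5^3 · 4); v_p(y) = 0 (factor: 18 = 5^0 · 18). Additivity: v_p(xy) = v_p(x) + v_p(y) = 3 + 0 = 3. (Direct check: xy = 9000 = 5^3 · (72).)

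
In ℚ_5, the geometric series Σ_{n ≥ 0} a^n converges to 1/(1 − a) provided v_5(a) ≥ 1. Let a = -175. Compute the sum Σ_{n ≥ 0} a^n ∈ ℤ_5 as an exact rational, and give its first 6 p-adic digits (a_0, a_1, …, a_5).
Σ a^n = 1/(1 − a) = 1/176;  first 6 digits = (1, 0, 3, 3, 3, 4)

v_5(a) = 2 ≥ 1, so the series converges in ℤ_5 to 1/(1 − a) = 1/(1 − (-175)) = 1/176. Expand this rational in ℤ_5: compute digits iteratively via d_i = x_i mod 5, x_{i+1} = (x_i − d_i)/5. The first 6 digits are (1, 0, 3, 3, 3, 4).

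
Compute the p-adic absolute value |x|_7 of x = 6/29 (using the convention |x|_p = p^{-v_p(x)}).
|6/29|_7 = 1

Step 1 — compute v_7(x) by factoring powers of 7 out of the numerator and denominator: v_7(6/29) = 0. Step 2 — apply |x|_p = p^{-v_p(x)} = 7^{0} = 1.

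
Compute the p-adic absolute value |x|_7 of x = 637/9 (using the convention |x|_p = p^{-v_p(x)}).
|637/9|_7 = 1/49

Step 1 — compute v_7(x) by factoring powers of 7 out of the numerator and denominator: v_7(637/9) = 2. Step 2 — apply |x|_p = p^{-v_p(x)} = 7^{-2} = 1/49.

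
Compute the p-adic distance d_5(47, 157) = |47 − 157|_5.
d_5(47, 157) = 1/5

Step 1 — x − y = 47 − 157 = -110. Step 2 — v_5(-110) = 1 (factor: -110 = −(5^1 · 22); the sign does not affect v_p). Step 3 — |x − y|_5 = 5^{-1} = 1/5.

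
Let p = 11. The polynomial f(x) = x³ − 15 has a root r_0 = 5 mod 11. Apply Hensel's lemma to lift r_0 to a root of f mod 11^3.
r_2 = 907 (mod 1331)

Hensel: r_{i+1} = r_i − f(r_i)/f′(r_i) mod 11^{i+2}, where f′(x) = 3x². Iterate:
  r_0 = 5 (mod 11)
  r_1 = 60 (mod 121)
  r_2 = 907 (mod 1331)
Final: r = 907 with f(r) ≡ 0 mod 11^3.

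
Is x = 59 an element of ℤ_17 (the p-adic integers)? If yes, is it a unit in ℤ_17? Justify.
x ∈ ℤ_17^× (unit); v_17(x) = 0

ℤ_17 = {x ∈ ℚ_17 : v_17(x) ≥ 0} and ℤ_17^× = {x ∈ ℤ_17 : v_17(x) = 0}. Here v_17(59) = v_17(num) − v_17(den) = 0; compare against these criteria.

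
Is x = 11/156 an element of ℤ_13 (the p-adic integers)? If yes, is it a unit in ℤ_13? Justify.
x ∉ ℤ_13 (v_13(x) = -1 < 0)

ℤ_13 = {x ∈ ℚ_13 : v_13(x) ≥ 0} and ℤ_13^× = {x ∈ ℤ_13 : v_13(x) = 0}. Here v_13(11/156) = v_13(num) − v_13(den) = -1; compare against these criteria.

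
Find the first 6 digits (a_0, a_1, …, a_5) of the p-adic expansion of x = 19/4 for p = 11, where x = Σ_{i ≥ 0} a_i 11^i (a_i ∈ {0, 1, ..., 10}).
(a_0, …, a_5) = (2, 3, 8, 2, 8, 2)

v_11(19/4) = 0 (numerator and denominator both coprime to 11), so x ∈ ℤ_11^×. Compute digits iteratively via a_i = x_i mod 11, x_{i+1} = (x_i − a_i)/11, with x_0 = x:
  x_0 = 19/4;  a_0 = 2;  x_1 = (x_0 − 2)/11 = 1/4
  x_1 = 1/4;  a_1 = 3;  x_2 = (x_1 − 3)/11 = -1/4
  x_2 = -1/4;  a_2 = 8;  x_3 = (x_2 − 8)/11 = -3/4
  x_3 = -3/4;  a_3 = 2;  x_4 = (x_3 − 2)/11 = -1/4
  x_4 = -1/4;  a_4 = 8;  x_5 = (x_4 − 8)/11 = -3/4
  x_5 = -3/4;  a_5 = 2;  x_6 = (x_5 − 2)/11 = -1/4
Digits: (2, 3, 8, 2, 8, 2).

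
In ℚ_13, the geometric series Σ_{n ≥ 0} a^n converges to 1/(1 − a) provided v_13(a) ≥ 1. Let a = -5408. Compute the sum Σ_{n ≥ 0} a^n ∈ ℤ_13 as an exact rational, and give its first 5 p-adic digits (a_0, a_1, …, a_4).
Σ a^n = 1/(1 − a) = 1/5409;  first 5 digits = (1, 0, 7, 10, 9)

v_13(a) = 2 ≥ 1, so the series converges in ℤ_13 to 1/(1 − a) = 1/(1 − (-5408)) = 1/5409. Expand this rational in ℤ_13: compute digits iteratively via d_i = x_i mod 13, x_{i+1} = (x_i − d_i)/13. The first 5 digits are (1, 0, 7, 10, 9).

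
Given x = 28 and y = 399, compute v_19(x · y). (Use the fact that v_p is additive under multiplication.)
v_19(11172) = 1

v_p(x) = 0 (factor: 28 = 19^0 · 28); v_p(y) = 1 (factor: 399 = 19^1 · 21). Additivity: v_p(xy) = v_p(x) + v_p(y) = 0 + 1 = 1. (Direct check: xy = 11172 = 19^1 · (588).)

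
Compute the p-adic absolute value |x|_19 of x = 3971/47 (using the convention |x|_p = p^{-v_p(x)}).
|3971/47|_19 = 1/361

Step 1 — compute v_19(x) by factoring powers of 19 out of the numerator and denominator: v_19(3971/47) = 2. Step 2 — apply |x|_p = p^{-v_p(x)} = 19^{-2} = 1/361.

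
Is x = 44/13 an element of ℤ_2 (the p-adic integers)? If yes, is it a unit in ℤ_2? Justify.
x ∈ ℤ_2 but not a unit; v_2(x) = 2 > 0

ℤ_2 = {x ∈ ℚ_2 : v_2(x) ≥ 0} and ℤ_2^× = {x ∈ ℤ_2 : v_2(x) = 0}. Here v_2(44/13) = v_2(num) − v_2(den) = 2; compare against these criteria.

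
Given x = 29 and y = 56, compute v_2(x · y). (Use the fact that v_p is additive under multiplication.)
v_2(1624) = 3

v_p(x) = 0 (factor: 29 = 2^0 · 29); v_p(y) = 3 (factor: 56 = 2^3 · 7). Additivity: v_p(xy) = v_p(x) + v_p(y) = 0 + 3 = 3. (Direct check: xy = 1624 = 2^3 · (203).)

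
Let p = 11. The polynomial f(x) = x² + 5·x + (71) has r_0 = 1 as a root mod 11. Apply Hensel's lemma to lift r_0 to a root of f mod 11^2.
r_1 = 111 (mod 121)

Hensel: r_{i+1} = r_i − f(r_i)·(f′(r_i))^{-1} mod 11^{i+2}, f′(x) = 2x + 5. Iterate:
  r_0 = 1 (mod 11)
  r_1 = 111 (mod 121)
Final: r = 111 satisfies f(r) ≡ 0 mod 11^2.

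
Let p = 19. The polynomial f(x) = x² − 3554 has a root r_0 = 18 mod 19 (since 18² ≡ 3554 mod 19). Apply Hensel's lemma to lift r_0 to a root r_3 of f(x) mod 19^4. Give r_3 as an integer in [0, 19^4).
r_3 = 129807 (mod 130321)

Hensel's recurrence: r_{i+1} = r_i − f(r_i)·(f′(r_i))^{-1} mod 19^{i+2}, with f′(x) = 2x. Iterate:
  r_0 = 18 (mod 19)
  r_1 = 208 (mod 361)
  r_2 = 6345 (mod 6859)
  r_3 = 129807 (mod 130321)
Final: r_3 = 129807, and one checks f(r_3) ≡ 0 mod 19^4.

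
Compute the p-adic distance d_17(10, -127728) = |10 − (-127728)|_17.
d_17(10, -127728) = 1/4913

Step 1 — x − y = 10 − (-127728) = 127738. Step 2 — v_17(127738) = 3 (factor: 127738 = (17^3 · 26); the sign does not affect v_p). Step 3 — |x − y|_17 = 17^{-3} = 1/4913.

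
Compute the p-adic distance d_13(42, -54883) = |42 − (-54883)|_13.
d_13(42, -54883) = 1/2197

Step 1 — x − y = 42 − (-54883) = 54925. Step 2 — v_13(54925) = 3 (factor: 54925 = (13^3 · 25); the sign does not affect v_p). Step 3 — |x − y|_13 = 13^{-3} = 1/2197.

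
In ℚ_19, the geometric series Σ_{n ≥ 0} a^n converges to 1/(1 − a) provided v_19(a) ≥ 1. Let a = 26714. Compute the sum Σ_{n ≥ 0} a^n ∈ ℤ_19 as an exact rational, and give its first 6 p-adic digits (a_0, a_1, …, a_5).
Σ a^n = 1/(1 − a) = -1/26713;  first 6 digits = (1, 0, 17, 3, 4, 3)

v_19(a) = 2 ≥ 1, so the series converges in ℤ_19 to 1/(1 − a) = 1/(1 − 26714) = -1/26713. Expand this rational in ℤ_19: compute digits iteratively via d_i = x_i mod 19, x_{i+1} = (x_i − d_i)/19. The first 6 digits are (1, 0, 17, 3, 4, 3).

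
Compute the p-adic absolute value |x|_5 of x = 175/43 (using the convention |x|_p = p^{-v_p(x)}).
|175/43|_5 = 1/25

Step 1 — compute v_5(x) by factoring powers of 5 out of the numerator and denominator: v_5(175/43) = 2. Step 2 — apply |x|_p = p^{-v_p(x)} = 5^{-2} = 1/25.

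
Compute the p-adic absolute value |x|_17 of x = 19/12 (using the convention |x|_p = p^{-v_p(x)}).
|19/12|_17 = 1

Step 1 — compute v_17(x) by factoring powers of 17 out of the numerator and denominator: v_17(19/12) = 0. Step 2 — apply |x|_p = p^{-v_p(x)} = 17^{0} = 1.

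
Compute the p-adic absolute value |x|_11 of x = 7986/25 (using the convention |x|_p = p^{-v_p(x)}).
|7986/25|_11 = 1/1331

Step 1 — compute v_11(x) by factoring powers of 11 out of the numerator and denominator: v_11(7986/25) = 3. Step 2 — apply |x|_p = p^{-v_p(x)} = 11^{-3} = 1/1331.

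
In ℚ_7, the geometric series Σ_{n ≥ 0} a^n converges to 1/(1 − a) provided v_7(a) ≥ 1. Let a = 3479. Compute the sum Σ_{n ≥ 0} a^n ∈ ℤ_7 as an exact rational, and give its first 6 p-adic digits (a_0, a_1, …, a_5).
Σ a^n = 1/(1 − a) = -1/3478;  first 6 digits = (1, 0, 1, 3, 2, 6)

v_7(a) = 2 ≥ 1, so the series converges in ℤ_7 to 1/(1 − a) = 1/(1 − 3479) = -1/3478. Expand this rational in ℤ_7: compute digits iteratively via d_i = x_i mod 7, x_{i+1} = (x_i − d_i)/7. The first 6 digits are (1, 0, 1, 3, 2, 6).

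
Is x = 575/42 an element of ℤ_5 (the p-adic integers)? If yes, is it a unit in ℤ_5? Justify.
x ∈ ℤ_5 but not a unit; v_5(x) = 2 > 0

ℤ_5 = {x ∈ ℚ_5 : v_5(x) ≥ 0} and ℤ_5^× = {x ∈ ℤ_5 : v_5(x) = 0}. Here v_5(575/42) = v_5(num) − v_5(den) = 2; compare against these criteria.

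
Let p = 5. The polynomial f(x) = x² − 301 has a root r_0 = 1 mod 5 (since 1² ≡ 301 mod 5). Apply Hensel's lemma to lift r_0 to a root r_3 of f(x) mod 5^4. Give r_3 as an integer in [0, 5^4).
r_3 = 151 (mod 625)

Hensel's recurrence: r_{i+1} = r_i − f(r_i)·(f′(r_i))^{-1} mod 5^{i+2}, with f′(x) = 2x. Iterate:
  r_0 = 1 (mod 5)
  r_1 = 1 (mod 25)
  r_2 = 26 (mod 125)
  r_3 = 151 (mod 625)
Final: r_3 = 151, and one checks f(r_3) ≡ 0 mod 5^4.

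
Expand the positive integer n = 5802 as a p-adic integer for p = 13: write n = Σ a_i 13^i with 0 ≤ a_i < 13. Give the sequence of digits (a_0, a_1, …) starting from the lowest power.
(a_0, a_1, …) = (4, 4, 8, 2)

Repeated division by 13 gives the digits low-to-high: 5802 = 4 + 4·13^1 + 8·13^2 + 2·13^3. Digit sequence: (4, 4, 8, 2).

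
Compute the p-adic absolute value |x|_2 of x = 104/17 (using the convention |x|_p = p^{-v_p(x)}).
|104/17|_2 = 1/8

Step 1 — compute v_2(x) by factoring powers of 2 out of the numerator and denominator: v_2(104/17) = 3. Step 2 — apply |x|_p = p^{-v_p(x)} = 2^{-3} = 1/8.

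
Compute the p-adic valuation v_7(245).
v_7(245) = 2

v_7(n) is the largest exponent k such that 7^k divides n. Factor out: 245 = 7^2 · 5. (Sign doesn't affect v_p.) So v_7(245) = 2.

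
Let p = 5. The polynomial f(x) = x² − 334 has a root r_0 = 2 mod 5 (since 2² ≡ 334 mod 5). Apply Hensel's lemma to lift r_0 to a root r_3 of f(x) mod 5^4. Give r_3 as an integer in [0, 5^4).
r_3 = 47 (mod 625)

Hensel's recurrence: r_{i+1} = r_i − f(r_i)·(f′(r_i))^{-1} mod 5^{i+2}, with f′(x) = 2x. Iterate:
  r_0 = 2 (mod 5)
  r_1 = 22 (mod 25)
  r_2 = 47 (mod 125)
  r_3 = 47 (mod 625)
Final: r_3 = 47, and one checks f(r_3) ≡ 0 mod 5^4.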